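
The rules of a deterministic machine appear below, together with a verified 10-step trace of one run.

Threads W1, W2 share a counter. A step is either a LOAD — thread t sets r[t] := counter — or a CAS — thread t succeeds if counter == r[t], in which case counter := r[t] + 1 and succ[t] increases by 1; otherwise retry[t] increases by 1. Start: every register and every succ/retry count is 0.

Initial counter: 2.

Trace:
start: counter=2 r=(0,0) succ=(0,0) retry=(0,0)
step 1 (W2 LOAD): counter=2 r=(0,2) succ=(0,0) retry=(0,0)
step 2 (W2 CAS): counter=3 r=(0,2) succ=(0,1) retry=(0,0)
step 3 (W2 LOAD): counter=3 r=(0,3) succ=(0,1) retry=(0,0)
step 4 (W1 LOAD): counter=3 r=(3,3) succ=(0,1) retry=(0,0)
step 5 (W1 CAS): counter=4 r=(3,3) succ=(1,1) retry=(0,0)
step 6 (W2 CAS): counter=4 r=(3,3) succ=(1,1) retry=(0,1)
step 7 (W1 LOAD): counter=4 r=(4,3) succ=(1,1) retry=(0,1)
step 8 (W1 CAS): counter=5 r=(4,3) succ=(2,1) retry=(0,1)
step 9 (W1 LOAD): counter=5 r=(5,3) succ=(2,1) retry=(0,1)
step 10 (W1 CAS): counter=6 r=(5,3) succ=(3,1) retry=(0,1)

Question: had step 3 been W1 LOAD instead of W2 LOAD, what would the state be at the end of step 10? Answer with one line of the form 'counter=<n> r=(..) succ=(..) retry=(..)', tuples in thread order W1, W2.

counter=6 r=(5,2) succ=(3,1) retry=(0,1)

(re-executing from step 3 with the substitution; state before step 3: counter=3 r=(0,2) succ=(0,1) retry=(0,0))
step 3 (W1 LOAD): counter=3 r=(3,2) succ=(0,1) retry=(0,0)
step 4 (W1 LOAD): counter=3 r=(3,2) succ=(0,1) retry=(0,0)
step 5 (W1 CAS): counter=4 r=(3,2) succ=(1,1) retry=(0,0)
step 6 (W2 CAS): counter=4 r=(3,2) succ=(1,1) retry=(0,1)
step 7 (W1 LOAD): counter=4 r=(4,2) succ=(1,1) retry=(0,1)
step 8 (W1 CAS): counter=5 r=(4,2) succ=(2,1) retry=(0,1)
step 9 (W1 LOAD): counter=5 r=(5,2) succ=(2,1) retry=(0,1)
step 10 (W1 CAS): counter=6 r=(5,2) succ=(3,1) retry=(0,1)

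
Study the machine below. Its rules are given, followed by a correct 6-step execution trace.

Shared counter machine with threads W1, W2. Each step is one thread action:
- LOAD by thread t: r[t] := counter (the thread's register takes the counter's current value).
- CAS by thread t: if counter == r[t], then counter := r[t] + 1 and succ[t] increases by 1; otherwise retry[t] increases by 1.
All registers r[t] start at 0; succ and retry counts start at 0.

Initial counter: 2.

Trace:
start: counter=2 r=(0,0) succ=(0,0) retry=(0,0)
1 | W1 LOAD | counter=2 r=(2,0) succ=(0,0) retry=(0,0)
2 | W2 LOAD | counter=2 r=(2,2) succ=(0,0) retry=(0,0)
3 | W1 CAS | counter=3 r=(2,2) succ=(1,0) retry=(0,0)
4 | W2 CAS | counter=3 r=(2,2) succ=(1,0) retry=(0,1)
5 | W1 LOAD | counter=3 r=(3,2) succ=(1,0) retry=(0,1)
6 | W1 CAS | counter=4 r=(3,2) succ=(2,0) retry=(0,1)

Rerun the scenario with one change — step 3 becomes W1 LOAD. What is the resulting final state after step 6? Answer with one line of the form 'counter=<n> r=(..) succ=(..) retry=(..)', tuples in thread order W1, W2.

(re-executing from step 3 with the substitution; state before step 3: counter=2 r=(2,2) succ=(0,0) retry=(0,0))
3 | W1 LOAD | counter=2 r=(2,2) succ=(0,0) retry=(0,0)
4 | W2 CAS | counter=3 r=(2,2) succ=(0,1) retry=(0,0)
5 | W1 LOAD | counter=3 r=(3,2) succ=(0,1) retry=(0,0)
6 | W1 CAS | counter=4 r=(3,2) succ=(1,1) retry=(0,0)

counter=4 r=(3,2) succ=(1,1) retry=(0,0)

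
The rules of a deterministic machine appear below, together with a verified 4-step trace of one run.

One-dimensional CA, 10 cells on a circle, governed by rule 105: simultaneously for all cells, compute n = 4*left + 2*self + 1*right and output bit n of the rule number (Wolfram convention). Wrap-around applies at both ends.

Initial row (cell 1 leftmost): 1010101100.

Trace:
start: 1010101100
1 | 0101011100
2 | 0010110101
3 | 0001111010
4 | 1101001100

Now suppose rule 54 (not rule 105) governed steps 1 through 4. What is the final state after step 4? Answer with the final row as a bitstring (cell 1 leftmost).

0000111111

(re-executing steps 1..4 under rule 54; state before step 1: 1010101100)
1 | 1111110011
2 | 0000001100
3 | 0000010010
4 | 0000111111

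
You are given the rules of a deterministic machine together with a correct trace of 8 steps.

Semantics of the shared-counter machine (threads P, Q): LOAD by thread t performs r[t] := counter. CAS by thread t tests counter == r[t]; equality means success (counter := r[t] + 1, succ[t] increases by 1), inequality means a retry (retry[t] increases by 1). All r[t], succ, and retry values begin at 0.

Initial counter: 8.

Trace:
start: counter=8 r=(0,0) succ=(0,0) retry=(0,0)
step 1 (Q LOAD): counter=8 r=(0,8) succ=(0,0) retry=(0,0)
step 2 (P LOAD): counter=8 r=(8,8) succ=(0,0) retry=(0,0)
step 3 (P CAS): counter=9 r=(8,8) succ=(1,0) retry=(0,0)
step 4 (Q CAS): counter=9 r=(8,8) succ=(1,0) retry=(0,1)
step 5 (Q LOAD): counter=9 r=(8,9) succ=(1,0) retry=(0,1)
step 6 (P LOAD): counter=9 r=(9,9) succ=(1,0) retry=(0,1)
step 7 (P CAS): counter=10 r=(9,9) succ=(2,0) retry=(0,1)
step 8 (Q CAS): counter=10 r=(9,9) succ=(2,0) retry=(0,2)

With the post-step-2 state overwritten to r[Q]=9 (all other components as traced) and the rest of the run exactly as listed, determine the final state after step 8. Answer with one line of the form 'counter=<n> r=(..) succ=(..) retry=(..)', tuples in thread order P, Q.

state after step 2 := counter=8 r=(8,9) succ=(0,0) retry=(0,0)
step 3 (P CAS): counter=9 r=(8,9) succ=(1,0) retry=(0,0)
step 4 (Q CAS): counter=10 r=(8,9) succ=(1,1) retry=(0,0)
step 5 (Q LOAD): counter=10 r=(8,10) succ=(1,1) retry=(0,0)
step 6 (P LOAD): counter=10 r=(10,10) succ=(1,1) retry=(0,0)
step 7 (P CAS): counter=11 r=(10,10) succ=(2,1) retry=(0,0)
step 8 (Q CAS): counter=11 r=(10,10) succ=(2,1) retry=(0,1)

counter=11 r=(10,10) succ=(2,1) retry=(0,1)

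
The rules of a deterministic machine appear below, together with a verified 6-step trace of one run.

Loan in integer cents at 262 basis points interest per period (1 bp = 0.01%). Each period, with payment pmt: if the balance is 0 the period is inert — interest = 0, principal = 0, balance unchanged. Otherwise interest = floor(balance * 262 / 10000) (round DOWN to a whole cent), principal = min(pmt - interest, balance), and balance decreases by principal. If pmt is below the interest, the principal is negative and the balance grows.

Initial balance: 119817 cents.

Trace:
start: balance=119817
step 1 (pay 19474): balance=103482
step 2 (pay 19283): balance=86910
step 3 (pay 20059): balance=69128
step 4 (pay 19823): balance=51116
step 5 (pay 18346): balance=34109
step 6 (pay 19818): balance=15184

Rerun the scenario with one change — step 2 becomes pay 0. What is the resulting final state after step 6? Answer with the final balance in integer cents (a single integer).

36568

(re-executing from step 2 with the substitution; state before step 2: balance=103482)
step 2 (pay 0): balance=106193
step 3 (pay 20059): balance=88916
step 4 (pay 19823): balance=71422
step 5 (pay 18346): balance=54947
step 6 (pay 19818): balance=36568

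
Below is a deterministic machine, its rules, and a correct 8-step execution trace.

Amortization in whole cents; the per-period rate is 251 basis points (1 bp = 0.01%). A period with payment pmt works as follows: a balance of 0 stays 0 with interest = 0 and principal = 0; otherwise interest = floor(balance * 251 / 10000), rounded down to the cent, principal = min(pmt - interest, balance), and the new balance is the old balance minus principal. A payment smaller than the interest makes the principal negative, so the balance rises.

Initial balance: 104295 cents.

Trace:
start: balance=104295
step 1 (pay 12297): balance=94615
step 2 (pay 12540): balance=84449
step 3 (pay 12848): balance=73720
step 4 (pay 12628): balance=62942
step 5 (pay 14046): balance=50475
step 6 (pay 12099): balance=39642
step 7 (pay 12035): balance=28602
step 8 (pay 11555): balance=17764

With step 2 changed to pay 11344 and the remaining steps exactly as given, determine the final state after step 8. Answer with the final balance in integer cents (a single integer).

(re-executing from step 2 with the substitution; state before step 2: balance=94615)
step 2 (pay 11344): balance=85645
step 3 (pay 12848): balance=74946
step 4 (pay 12628): balance=64199
step 5 (pay 14046): balance=51764
step 6 (pay 12099): balance=40964
step 7 (pay 12035): balance=29957
step 8 (pay 11555): balance=19153

19153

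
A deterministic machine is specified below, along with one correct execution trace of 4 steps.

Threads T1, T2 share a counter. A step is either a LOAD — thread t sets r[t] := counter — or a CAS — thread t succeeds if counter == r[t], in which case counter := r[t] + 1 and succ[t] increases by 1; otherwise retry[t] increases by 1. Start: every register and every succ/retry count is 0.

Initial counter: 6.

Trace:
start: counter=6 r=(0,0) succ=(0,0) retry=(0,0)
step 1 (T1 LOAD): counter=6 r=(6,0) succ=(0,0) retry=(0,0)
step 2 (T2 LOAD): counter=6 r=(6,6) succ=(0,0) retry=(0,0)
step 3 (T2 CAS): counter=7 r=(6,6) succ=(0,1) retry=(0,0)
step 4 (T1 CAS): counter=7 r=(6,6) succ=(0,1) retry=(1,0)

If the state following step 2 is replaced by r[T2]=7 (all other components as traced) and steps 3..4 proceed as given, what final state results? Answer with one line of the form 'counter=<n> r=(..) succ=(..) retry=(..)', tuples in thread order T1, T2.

counter=7 r=(6,7) succ=(1,0) retry=(0,1)

state after step 2 := counter=6 r=(6,7) succ=(0,0) retry=(0,0)
step 3 (T2 CAS): counter=6 r=(6,7) succ=(0,0) retry=(0,1)
step 4 (T1 CAS): counter=7 r=(6,7) succ=(1,0) retry=(0,1)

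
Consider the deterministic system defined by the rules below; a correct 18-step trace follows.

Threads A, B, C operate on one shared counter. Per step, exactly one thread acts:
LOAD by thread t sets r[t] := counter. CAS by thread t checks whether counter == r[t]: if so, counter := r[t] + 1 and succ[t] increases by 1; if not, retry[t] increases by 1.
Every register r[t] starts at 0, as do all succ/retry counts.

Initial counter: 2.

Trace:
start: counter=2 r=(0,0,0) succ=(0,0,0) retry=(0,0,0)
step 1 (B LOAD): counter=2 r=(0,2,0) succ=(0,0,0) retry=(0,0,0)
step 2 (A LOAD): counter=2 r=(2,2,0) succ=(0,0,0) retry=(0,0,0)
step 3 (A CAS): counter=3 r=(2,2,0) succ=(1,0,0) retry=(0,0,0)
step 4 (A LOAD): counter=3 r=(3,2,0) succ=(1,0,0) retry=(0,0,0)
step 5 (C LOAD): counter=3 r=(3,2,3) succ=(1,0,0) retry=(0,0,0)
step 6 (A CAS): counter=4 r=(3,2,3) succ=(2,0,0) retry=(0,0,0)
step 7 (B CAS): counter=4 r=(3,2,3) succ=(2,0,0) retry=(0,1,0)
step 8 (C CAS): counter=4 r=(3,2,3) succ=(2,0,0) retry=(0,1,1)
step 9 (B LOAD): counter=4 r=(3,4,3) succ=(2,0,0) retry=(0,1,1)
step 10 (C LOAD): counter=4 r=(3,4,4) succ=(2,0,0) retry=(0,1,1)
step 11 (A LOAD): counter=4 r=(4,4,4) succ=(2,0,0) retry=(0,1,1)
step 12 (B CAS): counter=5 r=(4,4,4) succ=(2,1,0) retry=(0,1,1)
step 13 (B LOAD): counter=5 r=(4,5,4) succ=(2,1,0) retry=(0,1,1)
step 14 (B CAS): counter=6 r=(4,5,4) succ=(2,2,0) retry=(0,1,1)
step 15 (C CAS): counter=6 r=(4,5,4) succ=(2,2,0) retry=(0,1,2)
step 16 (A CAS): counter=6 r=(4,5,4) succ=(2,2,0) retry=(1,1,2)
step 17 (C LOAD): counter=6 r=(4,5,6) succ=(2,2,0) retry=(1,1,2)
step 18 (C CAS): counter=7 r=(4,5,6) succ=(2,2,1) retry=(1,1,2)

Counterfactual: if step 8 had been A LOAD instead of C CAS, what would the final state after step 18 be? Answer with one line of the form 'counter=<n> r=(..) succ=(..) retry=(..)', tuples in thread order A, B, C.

(re-executing from step 8 with the substitution; state before step 8: counter=4 r=(3,2,3) succ=(2,0,0) retry=(0,1,0))
step 8 (A LOAD): counter=4 r=(4,2,3) succ=(2,0,0) retry=(0,1,0)
step 9 (B LOAD): counter=4 r=(4,4,3) succ=(2,0,0) retry=(0,1,0)
step 10 (C LOAD): counter=4 r=(4,4,4) succ=(2,0,0) retry=(0,1,0)
step 11 (A LOAD): counter=4 r=(4,4,4) succ=(2,0,0) retry=(0,1,0)
step 12 (B CAS): counter=5 r=(4,4,4) succ=(2,1,0) retry=(0,1,0)
step 13 (B LOAD): counter=5 r=(4,5,4) succ=(2,1,0) retry=(0,1,0)
step 14 (B CAS): counter=6 r=(4,5,4) succ=(2,2,0) retry=(0,1,0)
step 15 (C CAS): counter=6 r=(4,5,4) succ=(2,2,0) retry=(0,1,1)
step 16 (A CAS): counter=6 r=(4,5,4) succ=(2,2,0) retry=(1,1,1)
step 17 (C LOAD): counter=6 r=(4,5,6) succ=(2,2,0) retry=(1,1,1)
step 18 (C CAS): counter=7 r=(4,5,6) succ=(2,2,1) retry=(1,1,1)

counter=7 r=(4,5,6) succ=(2,2,1) retry=(1,1,1)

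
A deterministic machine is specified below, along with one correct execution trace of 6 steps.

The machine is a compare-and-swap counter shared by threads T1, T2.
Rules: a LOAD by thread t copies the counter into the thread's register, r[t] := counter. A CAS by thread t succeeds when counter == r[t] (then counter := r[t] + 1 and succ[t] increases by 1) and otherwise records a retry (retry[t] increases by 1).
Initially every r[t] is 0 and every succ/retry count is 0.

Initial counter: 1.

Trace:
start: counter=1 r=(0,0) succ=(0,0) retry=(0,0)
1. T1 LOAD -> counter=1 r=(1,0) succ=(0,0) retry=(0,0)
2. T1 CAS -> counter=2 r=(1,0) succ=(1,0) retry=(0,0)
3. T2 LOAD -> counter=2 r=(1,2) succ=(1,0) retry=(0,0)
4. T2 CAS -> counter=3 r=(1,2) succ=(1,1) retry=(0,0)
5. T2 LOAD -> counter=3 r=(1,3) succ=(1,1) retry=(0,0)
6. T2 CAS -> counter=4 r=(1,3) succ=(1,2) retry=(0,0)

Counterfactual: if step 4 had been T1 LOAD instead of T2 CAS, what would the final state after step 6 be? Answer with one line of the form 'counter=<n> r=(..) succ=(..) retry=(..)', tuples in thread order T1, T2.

counter=3 r=(2,2) succ=(1,1) retry=(0,0)

(re-executing from step 4 with the substitution; state before step 4: counter=2 r=(1,2) succ=(1,0) retry=(0,0))
4. T1 LOAD -> counter=2 r=(2,2) succ=(1,0) retry=(0,0)
5. T2 LOAD -> counter=2 r=(2,2) succ=(1,0) retry=(0,0)
6. T2 CAS -> counter=3 r=(2,2) succ=(1,1) retry=(0,0)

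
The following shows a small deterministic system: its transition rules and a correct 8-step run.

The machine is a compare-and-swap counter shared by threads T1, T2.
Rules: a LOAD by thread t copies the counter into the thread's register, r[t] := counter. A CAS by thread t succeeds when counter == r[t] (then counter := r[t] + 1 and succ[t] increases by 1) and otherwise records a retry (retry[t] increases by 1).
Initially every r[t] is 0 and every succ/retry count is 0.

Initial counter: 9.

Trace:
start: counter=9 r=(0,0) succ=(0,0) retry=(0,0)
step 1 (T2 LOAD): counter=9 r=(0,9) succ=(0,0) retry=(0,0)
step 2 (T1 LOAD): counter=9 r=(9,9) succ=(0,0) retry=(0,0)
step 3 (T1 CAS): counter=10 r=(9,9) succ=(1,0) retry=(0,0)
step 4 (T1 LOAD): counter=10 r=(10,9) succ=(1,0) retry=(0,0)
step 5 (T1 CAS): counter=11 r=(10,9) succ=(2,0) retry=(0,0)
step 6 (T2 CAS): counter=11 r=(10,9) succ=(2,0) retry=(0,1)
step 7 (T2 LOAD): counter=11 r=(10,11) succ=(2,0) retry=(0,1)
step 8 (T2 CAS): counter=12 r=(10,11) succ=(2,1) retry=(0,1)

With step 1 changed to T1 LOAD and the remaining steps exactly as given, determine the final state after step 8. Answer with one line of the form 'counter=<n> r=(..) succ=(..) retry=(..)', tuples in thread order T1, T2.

counter=12 r=(10,11) succ=(2,1) retry=(0,1)

(re-executing from step 1 with the substitution; state before step 1: counter=9 r=(0,0) succ=(0,0) retry=(0,0))
step 1 (T1 LOAD): counter=9 r=(9,0) succ=(0,0) retry=(0,0)
step 2 (T1 LOAD): counter=9 r=(9,0) succ=(0,0) retry=(0,0)
step 3 (T1 CAS): counter=10 r=(9,0) succ=(1,0) retry=(0,0)
step 4 (T1 LOAD): counter=10 r=(10,0) succ=(1,0) retry=(0,0)
step 5 (T1 CAS): counter=11 r=(10,0) succ=(2,0) retry=(0,0)
step 6 (T2 CAS): counter=11 r=(10,0) succ=(2,0) retry=(0,1)
step 7 (T2 LOAD): counter=11 r=(10,11) succ=(2,0) retry=(0,1)
step 8 (T2 CAS): counter=12 r=(10,11) succ=(2,1) retry=(0,1)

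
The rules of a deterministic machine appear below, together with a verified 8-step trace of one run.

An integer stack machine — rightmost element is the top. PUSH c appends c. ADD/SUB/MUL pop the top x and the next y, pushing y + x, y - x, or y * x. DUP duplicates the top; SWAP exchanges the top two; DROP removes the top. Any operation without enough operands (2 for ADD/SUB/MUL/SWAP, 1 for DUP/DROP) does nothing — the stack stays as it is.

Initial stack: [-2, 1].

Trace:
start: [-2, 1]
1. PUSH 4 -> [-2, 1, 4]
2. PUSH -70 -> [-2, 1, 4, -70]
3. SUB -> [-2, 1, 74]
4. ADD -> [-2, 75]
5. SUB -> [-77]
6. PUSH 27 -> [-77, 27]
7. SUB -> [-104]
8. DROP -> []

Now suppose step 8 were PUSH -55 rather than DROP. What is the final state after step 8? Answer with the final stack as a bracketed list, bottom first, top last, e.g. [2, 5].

[-104, -55]

(re-executing from step 8 with the substitution; state before step 8: [-104])
8. PUSH -55 -> [-104, -55]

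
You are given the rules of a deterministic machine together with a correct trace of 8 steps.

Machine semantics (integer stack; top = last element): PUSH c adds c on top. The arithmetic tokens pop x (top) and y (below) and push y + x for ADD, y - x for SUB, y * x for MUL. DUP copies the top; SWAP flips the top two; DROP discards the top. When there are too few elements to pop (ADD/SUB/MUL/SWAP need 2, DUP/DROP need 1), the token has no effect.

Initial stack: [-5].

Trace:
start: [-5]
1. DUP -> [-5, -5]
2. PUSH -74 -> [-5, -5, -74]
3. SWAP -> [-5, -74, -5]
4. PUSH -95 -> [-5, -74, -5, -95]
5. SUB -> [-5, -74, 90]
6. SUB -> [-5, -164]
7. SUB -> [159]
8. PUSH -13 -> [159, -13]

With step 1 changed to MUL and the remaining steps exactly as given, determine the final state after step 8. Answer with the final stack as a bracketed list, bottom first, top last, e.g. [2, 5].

(re-executing from step 1 with the substitution; state before step 1: [-5])
1. MUL -> [-5]
2. PUSH -74 -> [-5, -74]
3. SWAP -> [-74, -5]
4. PUSH -95 -> [-74, -5, -95]
5. SUB -> [-74, 90]
6. SUB -> [-164]
7. SUB -> [-164]
8. PUSH -13 -> [-164, -13]

[-164, -13]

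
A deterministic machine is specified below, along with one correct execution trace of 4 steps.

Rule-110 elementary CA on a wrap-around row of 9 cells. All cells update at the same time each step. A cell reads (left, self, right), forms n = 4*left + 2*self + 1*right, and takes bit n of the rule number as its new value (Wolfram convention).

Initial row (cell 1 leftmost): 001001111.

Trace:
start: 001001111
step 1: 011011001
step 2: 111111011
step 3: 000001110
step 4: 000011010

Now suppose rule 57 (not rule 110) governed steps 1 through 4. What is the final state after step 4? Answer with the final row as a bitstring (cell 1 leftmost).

100101010

(re-executing steps 1..4 under rule 57; state before step 1: 001001111)
step 1: 100101000
step 2: 010010110
step 3: 001001101
step 4: 100101010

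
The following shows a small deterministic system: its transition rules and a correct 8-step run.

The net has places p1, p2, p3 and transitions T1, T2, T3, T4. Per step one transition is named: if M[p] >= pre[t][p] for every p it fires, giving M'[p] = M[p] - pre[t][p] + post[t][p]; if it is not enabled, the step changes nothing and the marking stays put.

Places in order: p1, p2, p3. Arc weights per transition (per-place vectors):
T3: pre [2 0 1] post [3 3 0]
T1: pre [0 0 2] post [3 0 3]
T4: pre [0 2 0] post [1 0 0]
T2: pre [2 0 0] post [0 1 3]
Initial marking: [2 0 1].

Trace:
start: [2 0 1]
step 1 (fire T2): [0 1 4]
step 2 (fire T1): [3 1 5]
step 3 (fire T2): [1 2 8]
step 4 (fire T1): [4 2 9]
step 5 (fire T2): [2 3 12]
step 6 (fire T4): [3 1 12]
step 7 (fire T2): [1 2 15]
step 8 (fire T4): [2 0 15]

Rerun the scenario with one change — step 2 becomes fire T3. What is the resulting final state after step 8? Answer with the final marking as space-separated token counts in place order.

0 1 11

(re-executing from step 2 with the substitution; state before step 2: [0 1 4])
step 2 (fire T3): [0 1 4]
step 3 (fire T2): [0 1 4]
step 4 (fire T1): [3 1 5]
step 5 (fire T2): [1 2 8]
step 6 (fire T4): [2 0 8]
step 7 (fire T2): [0 1 11]
step 8 (fire T4): [0 1 11]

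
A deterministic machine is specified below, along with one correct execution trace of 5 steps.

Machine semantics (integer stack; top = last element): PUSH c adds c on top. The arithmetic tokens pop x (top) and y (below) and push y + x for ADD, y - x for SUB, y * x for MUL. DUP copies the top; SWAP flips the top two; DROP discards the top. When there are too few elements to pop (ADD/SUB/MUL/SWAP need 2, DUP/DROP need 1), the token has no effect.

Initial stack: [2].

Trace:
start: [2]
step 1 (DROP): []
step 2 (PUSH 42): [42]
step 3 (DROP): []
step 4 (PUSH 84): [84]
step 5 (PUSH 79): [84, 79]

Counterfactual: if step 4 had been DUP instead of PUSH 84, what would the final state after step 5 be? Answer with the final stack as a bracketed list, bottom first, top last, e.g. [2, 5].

(re-executing from step 4 with the substitution; state before step 4: [])
step 4 (DUP): []
step 5 (PUSH 79): [79]

[79]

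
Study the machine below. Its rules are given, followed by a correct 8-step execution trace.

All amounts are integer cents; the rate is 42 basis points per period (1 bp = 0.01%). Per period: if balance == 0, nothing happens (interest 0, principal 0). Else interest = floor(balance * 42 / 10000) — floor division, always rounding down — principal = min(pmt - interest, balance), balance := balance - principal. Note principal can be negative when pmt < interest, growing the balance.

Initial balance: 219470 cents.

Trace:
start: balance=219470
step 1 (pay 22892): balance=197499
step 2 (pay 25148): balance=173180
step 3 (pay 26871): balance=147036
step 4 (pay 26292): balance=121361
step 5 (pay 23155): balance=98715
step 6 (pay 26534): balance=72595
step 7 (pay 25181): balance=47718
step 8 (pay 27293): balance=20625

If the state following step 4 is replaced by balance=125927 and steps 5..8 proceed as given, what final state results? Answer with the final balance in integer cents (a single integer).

state after step 4 := balance=125927
step 5 (pay 23155): balance=103300
step 6 (pay 26534): balance=77199
step 7 (pay 25181): balance=52342
step 8 (pay 27293): balance=25268

25268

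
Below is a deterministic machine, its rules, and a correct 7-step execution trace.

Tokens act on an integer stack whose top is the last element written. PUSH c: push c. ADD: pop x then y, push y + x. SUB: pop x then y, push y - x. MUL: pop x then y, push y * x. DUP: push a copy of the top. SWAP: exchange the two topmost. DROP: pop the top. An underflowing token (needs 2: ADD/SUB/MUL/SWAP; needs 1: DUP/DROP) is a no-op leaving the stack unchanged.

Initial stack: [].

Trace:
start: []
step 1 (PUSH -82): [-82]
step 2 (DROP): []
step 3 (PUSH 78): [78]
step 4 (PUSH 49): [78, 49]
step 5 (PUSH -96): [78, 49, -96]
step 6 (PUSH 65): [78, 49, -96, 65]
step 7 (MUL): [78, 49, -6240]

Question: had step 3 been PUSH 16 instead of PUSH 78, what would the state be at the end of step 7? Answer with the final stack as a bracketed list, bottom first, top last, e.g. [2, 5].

(re-executing from step 3 with the substitution; state before step 3: [])
step 3 (PUSH 16): [16]
step 4 (PUSH 49): [16, 49]
step 5 (PUSH -96): [16, 49, -96]
step 6 (PUSH 65): [16, 49, -96, 65]
step 7 (MUL): [16, 49, -6240]

[16, 49, -6240]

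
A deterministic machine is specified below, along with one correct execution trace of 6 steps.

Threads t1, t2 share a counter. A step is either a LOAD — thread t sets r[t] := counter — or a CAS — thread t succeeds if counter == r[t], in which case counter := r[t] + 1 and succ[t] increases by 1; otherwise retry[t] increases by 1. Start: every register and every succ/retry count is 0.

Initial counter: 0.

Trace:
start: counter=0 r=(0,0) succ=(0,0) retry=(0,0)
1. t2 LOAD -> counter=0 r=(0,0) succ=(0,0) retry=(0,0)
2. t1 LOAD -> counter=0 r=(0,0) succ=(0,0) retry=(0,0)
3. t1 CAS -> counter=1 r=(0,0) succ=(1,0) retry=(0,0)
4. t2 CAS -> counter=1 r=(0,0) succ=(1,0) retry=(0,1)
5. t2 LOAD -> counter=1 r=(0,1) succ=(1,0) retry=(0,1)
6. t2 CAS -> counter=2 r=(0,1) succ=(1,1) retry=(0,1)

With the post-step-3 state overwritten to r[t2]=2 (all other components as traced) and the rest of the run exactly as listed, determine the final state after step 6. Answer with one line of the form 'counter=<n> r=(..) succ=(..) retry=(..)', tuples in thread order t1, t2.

state after step 3 := counter=1 r=(0,2) succ=(1,0) retry=(0,0)
4. t2 CAS -> counter=1 r=(0,2) succ=(1,0) retry=(0,1)
5. t2 LOAD -> counter=1 r=(0,1) succ=(1,0) retry=(0,1)
6. t2 CAS -> counter=2 r=(0,1) succ=(1,1) retry=(0,1)

counter=2 r=(0,1) succ=(1,1) retry=(0,1)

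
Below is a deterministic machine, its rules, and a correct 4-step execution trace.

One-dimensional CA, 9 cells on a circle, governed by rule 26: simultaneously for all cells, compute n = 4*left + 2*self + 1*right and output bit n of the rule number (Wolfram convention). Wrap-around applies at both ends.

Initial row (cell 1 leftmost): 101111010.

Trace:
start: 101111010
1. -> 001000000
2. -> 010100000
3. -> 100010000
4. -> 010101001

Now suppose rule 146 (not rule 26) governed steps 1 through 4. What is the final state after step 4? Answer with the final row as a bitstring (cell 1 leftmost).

(re-executing steps 1..4 under rule 146; state before step 1: 101111010)
1. -> 000110000
2. -> 001001000
3. -> 010110100
4. -> 100000010

100000010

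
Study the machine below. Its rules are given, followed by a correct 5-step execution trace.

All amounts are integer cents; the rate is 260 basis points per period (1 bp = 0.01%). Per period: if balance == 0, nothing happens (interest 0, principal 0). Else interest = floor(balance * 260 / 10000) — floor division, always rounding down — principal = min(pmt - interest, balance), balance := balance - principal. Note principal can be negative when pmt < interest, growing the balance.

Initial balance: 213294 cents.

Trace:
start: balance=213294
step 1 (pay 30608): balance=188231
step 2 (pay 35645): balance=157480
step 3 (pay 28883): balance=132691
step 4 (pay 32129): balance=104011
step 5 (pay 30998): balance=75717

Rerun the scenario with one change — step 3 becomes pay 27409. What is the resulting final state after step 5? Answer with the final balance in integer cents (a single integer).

(re-executing from step 3 with the substitution; state before step 3: balance=157480)
step 3 (pay 27409): balance=134165
step 4 (pay 32129): balance=105524
step 5 (pay 30998): balance=77269

77269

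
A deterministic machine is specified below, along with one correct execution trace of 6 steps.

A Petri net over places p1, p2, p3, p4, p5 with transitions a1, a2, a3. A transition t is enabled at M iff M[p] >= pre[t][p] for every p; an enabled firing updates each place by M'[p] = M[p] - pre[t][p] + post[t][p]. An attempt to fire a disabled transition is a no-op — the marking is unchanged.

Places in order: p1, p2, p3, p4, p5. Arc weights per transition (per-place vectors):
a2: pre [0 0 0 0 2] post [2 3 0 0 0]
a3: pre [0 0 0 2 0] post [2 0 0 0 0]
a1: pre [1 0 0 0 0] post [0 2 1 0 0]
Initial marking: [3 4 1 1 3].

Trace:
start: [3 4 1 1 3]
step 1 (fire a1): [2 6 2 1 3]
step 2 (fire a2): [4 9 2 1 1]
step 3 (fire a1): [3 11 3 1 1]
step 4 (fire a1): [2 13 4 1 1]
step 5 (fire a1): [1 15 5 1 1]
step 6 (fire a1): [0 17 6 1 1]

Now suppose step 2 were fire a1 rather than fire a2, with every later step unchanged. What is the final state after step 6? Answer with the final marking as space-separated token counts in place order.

0 10 4 1 3

(re-executing from step 2 with the substitution; state before step 2: [2 6 2 1 3])
step 2 (fire a1): [1 8 3 1 3]
step 3 (fire a1): [0 10 4 1 3]
step 4 (fire a1): [0 10 4 1 3]
step 5 (fire a1): [0 10 4 1 3]
step 6 (fire a1): [0 10 4 1 3]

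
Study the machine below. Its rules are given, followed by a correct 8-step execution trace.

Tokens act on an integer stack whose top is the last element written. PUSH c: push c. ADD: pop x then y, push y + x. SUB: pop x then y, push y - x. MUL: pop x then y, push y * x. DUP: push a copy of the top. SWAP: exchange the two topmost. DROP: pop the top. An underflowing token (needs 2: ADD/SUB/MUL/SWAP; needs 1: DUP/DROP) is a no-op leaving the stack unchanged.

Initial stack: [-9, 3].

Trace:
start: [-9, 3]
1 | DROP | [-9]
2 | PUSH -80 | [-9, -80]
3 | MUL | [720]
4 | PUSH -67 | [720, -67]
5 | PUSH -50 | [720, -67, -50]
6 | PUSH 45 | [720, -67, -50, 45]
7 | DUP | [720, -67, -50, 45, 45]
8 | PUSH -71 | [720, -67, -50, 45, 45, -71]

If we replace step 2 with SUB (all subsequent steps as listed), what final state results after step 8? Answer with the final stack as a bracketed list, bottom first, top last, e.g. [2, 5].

(re-executing from step 2 with the substitution; state before step 2: [-9])
2 | SUB | [-9]
3 | MUL | [-9]
4 | PUSH -67 | [-9, -67]
5 | PUSH -50 | [-9, -67, -50]
6 | PUSH 45 | [-9, -67, -50, 45]
7 | DUP | [-9, -67, -50, 45, 45]
8 | PUSH -71 | [-9, -67, -50, 45, 45, -71]

[-9, -67, -50, 45, 45, -71]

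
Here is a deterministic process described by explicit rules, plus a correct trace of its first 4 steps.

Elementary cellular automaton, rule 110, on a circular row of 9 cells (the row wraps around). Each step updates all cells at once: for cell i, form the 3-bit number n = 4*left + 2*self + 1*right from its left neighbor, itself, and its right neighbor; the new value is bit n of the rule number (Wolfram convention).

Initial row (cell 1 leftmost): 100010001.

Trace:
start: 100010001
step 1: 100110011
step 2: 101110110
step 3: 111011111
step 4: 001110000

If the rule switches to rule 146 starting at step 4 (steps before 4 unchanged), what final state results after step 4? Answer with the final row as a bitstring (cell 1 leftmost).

110001111

(re-executing step 4 under rule 146; state before step 4: 111011111)
step 4: 110001111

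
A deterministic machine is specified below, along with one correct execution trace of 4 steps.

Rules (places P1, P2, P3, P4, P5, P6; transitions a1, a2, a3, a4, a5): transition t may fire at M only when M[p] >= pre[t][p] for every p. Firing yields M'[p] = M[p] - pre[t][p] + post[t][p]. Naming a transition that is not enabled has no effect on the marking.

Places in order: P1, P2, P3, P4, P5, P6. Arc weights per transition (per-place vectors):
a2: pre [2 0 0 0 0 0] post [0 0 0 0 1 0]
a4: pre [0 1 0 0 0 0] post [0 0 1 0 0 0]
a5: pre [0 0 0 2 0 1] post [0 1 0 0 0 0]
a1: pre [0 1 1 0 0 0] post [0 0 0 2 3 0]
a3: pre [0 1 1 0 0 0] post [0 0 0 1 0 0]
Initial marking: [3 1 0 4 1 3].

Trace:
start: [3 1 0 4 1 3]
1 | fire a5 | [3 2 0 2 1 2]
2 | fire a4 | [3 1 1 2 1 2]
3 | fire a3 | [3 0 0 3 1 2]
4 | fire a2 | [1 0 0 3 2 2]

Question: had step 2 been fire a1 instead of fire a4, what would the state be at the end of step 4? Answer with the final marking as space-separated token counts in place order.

1 2 0 2 2 2

(re-executing from step 2 with the substitution; state before step 2: [3 2 0 2 1 2])
2 | fire a1 | [3 2 0 2 1 2]
3 | fire a3 | [3 2 0 2 1 2]
4 | fire a2 | [1 2 0 2 2 2]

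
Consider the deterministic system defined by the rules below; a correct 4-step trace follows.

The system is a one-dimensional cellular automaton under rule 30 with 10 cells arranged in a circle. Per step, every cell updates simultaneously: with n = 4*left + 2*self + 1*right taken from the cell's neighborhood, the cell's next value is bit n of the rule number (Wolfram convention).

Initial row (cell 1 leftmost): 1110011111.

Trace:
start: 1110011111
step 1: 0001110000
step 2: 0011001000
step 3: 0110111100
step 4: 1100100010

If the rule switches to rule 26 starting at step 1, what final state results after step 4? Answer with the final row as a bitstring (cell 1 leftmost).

1100100010

(re-executing steps 1..4 under rule 26; state before step 1: 1110011111)
step 1: 0001110000
step 2: 0011001000
step 3: 0110110100
step 4: 1100100010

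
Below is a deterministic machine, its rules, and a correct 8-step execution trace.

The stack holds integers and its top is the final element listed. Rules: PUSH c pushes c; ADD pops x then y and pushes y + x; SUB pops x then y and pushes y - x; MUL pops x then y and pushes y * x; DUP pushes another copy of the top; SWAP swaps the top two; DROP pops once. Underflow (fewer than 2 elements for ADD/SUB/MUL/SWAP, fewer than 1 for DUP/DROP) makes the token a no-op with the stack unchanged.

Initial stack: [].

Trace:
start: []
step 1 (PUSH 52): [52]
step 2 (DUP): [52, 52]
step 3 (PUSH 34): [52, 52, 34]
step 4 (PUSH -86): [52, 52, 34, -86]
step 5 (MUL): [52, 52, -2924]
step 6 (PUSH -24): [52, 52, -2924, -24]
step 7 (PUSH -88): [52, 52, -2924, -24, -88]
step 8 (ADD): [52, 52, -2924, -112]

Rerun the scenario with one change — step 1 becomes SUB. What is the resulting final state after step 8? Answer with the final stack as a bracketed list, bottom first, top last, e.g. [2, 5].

[-2924, -112]

(re-executing from step 1 with the substitution; state before step 1: [])
step 1 (SUB): []
step 2 (DUP): []
step 3 (PUSH 34): [34]
step 4 (PUSH -86): [34, -86]
step 5 (MUL): [-2924]
step 6 (PUSH -24): [-2924, -24]
step 7 (PUSH -88): [-2924, -24, -88]
step 8 (ADD): [-2924, -112]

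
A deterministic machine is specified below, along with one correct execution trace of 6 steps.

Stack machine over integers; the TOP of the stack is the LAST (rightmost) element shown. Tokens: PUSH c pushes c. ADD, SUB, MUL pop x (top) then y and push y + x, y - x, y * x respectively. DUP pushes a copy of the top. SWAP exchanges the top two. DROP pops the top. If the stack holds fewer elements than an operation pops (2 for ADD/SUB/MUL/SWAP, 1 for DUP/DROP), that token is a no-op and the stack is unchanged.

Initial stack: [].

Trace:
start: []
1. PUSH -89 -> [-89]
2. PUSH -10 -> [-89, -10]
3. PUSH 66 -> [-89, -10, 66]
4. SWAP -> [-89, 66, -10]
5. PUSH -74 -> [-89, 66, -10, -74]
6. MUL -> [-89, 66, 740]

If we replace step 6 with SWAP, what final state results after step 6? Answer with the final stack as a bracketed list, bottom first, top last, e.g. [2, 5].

(re-executing from step 6 with the substitution; state before step 6: [-89, 66, -10, -74])
6. SWAP -> [-89, 66, -74, -10]

[-89, 66, -74, -10]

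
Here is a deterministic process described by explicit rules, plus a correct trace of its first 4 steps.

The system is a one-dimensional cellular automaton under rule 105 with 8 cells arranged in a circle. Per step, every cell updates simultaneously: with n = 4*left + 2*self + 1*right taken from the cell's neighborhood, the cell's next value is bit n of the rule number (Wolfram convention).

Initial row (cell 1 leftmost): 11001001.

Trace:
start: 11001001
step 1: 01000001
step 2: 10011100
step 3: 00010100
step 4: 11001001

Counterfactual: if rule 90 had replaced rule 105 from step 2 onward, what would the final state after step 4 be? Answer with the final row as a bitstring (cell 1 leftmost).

(re-executing steps 2..4 under rule 90; state before step 2: 01000001)
step 2: 00100010
step 3: 01010101
step 4: 00000000

00000000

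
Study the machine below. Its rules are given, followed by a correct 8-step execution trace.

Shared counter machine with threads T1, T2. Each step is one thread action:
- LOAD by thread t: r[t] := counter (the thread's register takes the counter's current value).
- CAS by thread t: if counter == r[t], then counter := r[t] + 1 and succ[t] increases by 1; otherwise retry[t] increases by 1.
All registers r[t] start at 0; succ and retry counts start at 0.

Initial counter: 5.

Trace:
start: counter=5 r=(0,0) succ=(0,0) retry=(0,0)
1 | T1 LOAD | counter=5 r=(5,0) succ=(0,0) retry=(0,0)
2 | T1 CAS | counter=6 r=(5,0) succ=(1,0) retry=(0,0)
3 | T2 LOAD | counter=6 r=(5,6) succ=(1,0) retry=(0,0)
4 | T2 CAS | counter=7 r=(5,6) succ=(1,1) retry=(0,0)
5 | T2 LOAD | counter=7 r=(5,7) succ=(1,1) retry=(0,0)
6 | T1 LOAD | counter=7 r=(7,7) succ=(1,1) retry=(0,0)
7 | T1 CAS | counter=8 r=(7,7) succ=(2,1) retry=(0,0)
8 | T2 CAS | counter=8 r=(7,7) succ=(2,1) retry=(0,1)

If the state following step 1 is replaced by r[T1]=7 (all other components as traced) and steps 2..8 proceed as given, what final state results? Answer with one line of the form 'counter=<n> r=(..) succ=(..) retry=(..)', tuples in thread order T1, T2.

counter=7 r=(6,6) succ=(1,1) retry=(1,1)

state after step 1 := counter=5 r=(7,0) succ=(0,0) retry=(0,0)
2 | T1 CAS | counter=5 r=(7,0) succ=(0,0) retry=(1,0)
3 | T2 LOAD | counter=5 r=(7,5) succ=(0,0) retry=(1,0)
4 | T2 CAS | counter=6 r=(7,5) succ=(0,1) retry=(1,0)
5 | T2 LOAD | counter=6 r=(7,6) succ=(0,1) retry=(1,0)
6 | T1 LOAD | counter=6 r=(6,6) succ=(0,1) retry=(1,0)
7 | T1 CAS | counter=7 r=(6,6) succ=(1,1) retry=(1,0)
8 | T2 CAS | counter=7 r=(6,6) succ=(1,1) retry=(1,1)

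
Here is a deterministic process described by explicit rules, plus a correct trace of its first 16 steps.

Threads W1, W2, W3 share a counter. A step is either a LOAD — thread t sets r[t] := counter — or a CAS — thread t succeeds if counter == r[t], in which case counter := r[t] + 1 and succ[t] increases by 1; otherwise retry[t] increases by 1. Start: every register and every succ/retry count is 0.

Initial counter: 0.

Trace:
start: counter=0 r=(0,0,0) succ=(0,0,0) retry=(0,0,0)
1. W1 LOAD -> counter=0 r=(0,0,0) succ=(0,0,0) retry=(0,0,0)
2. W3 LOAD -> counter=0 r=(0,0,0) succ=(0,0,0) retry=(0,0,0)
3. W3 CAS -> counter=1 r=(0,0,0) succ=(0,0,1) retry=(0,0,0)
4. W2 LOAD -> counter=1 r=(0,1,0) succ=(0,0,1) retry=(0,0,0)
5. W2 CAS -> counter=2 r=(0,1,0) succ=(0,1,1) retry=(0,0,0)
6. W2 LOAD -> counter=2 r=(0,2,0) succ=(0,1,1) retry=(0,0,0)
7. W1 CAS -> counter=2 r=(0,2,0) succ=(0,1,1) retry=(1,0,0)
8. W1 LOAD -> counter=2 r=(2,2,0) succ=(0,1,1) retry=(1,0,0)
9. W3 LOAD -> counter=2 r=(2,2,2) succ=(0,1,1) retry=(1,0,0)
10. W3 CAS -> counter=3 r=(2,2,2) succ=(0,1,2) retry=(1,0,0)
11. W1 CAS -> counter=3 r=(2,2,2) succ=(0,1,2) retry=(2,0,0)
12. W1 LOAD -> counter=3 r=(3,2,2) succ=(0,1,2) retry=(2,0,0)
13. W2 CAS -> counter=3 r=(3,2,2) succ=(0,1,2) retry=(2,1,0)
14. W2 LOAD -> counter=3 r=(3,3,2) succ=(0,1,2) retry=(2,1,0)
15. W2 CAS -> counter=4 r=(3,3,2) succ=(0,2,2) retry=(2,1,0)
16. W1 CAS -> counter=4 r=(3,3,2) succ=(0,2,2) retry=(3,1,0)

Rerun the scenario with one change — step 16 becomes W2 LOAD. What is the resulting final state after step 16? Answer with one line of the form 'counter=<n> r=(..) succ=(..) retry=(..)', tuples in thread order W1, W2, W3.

counter=4 r=(3,4,2) succ=(0,2,2) retry=(2,1,0)

(re-executing from step 16 with the substitution; state before step 16: counter=4 r=(3,3,2) succ=(0,2,2) retry=(2,1,0))
16. W2 LOAD -> counter=4 r=(3,4,2) succ=(0,2,2) retry=(2,1,0)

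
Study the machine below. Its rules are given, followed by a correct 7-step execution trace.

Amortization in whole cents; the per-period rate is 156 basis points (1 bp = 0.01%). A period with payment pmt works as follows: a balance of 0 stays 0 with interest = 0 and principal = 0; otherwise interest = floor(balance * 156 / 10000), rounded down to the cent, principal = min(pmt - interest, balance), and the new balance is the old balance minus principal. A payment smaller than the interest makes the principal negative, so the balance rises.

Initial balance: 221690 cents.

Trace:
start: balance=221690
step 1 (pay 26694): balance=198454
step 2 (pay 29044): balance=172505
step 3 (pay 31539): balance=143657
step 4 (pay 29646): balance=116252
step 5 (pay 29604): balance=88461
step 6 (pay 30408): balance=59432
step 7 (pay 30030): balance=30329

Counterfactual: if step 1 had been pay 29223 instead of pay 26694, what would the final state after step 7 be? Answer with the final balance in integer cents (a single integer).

(re-executing from step 1 with the substitution; state before step 1: balance=221690)
step 1 (pay 29223): balance=195925
step 2 (pay 29044): balance=169937
step 3 (pay 31539): balance=141049
step 4 (pay 29646): balance=113603
step 5 (pay 29604): balance=85771
step 6 (pay 30408): balance=56701
step 7 (pay 30030): balance=27555

27555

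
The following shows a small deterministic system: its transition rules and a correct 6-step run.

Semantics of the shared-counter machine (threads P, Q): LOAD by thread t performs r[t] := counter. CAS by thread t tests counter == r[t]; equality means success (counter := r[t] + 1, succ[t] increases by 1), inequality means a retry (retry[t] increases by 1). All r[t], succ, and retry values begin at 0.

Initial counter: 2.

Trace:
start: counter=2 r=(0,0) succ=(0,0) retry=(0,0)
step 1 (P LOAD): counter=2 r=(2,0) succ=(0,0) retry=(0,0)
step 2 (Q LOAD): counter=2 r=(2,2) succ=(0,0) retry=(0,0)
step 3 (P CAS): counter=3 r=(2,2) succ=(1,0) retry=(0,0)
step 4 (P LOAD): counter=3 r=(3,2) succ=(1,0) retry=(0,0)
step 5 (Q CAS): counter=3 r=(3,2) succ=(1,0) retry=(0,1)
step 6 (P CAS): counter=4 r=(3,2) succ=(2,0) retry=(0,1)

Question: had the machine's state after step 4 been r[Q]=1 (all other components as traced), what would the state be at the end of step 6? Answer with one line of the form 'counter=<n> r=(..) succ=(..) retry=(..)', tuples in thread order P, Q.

counter=4 r=(3,1) succ=(2,0) retry=(0,1)

state after step 4 := counter=3 r=(3,1) succ=(1,0) retry=(0,0)
step 5 (Q CAS): counter=3 r=(3,1) succ=(1,0) retry=(0,1)
step 6 (P CAS): counter=4 r=(3,1) succ=(2,0) retry=(0,1)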